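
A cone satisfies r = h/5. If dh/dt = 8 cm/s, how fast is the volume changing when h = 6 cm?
288π/25 cm³/s

V = (1/3)π(h/5)²h = πh³/75
dV/dt = πh²/25 · 8
At h = 6: dV/dt = 288π/25 cm³/s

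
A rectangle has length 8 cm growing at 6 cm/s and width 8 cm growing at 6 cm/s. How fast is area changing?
96 cm²/s

A = lw
dA/dt = w·dl/dt + l·dw/dt = 8·6 + 8·6 = 96 cm²/s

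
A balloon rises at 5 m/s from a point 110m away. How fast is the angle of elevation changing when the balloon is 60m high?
0.035032 rad/s

tan(θ) = y/110
sec²(θ) · dθ/dt = (1/110) · dy/dt
dθ/dt = cos²(θ)/110 · 5 = 110/(110² + 60²) · 5
dθ/dt = 0.035032 rad/s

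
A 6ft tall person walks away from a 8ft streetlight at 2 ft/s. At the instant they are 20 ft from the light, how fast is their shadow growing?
6 ft/s

By similar triangles: 8/(x+s) = 6/s
Solving: s = 6x/2
ds/dt = 6/2 · dx/dt = 3 · 2 = 6 ft/s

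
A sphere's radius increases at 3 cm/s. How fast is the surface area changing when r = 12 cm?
288π cm²/s

S = 4πr²
dS/dt = dS/dr · dr/dt = 8πr · 3
At r = 12: dS/dt = 288π cm²/s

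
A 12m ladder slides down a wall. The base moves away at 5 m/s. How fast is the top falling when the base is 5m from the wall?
25√119/119 ≈ 2.292 m/s

x² + y² = 12²
2x·dx/dt + 2y·dy/dt = 0
dy/dt = -x/y · dx/dt = -5/√119 · 5 = -25√119/119 m/s
The top is descending at 25√119/119 ≈ 2.292 m/s.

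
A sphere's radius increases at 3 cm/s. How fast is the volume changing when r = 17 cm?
3468π cm³/s

V = (4/3)πr³
dV/dt = dV/dr · dr/dt = 4πr² · 3
At r = 17: dV/dt = 3468π cm³/s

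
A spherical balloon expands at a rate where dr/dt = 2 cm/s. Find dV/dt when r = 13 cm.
1352π cm³/s

V = (4/3)πr³
dV/dt = dV/dr · dr/dt = 4πr² · 2
At r = 13: dV/dt = 1352π cm³/s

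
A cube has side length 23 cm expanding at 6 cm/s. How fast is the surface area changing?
1656 cm²/s

A = 6s²
dA/dt = 12s · ds/dt = 12·23·6 = 1656 cm²/s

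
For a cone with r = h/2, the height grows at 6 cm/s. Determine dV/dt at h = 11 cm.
363π/2 cm³/s

V = (1/3)π(h/2)²h = πh³/12
dV/dt = πh²/4 · 6
At h = 11: dV/dt = 363π/2 cm³/s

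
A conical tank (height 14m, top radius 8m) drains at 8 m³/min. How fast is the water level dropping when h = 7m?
1/(2π) ≈ 0.1592 m/min

r/h = 8/14, so r = (4/7)h
V = (1/3)πr²h = (1/3)π((4/7)h)²h = (16/147)πh³
dV/dh = (16/49)πh²
dh/dt = (dV/dt)/(dV/dh) = -8/((16/49)π·7²) = -1/(2π) m/min
The level is dropping at 1/(2π) ≈ 0.1592 m/min.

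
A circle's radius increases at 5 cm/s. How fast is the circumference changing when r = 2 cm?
10π cm/s

C = 2πr
dC/dt = 2π · dr/dt = 2π · 5 = 10π cm/s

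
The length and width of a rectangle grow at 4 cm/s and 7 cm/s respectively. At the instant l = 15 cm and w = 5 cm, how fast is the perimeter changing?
22 cm/s

P = 2(l + w)
dP/dt = 2(dl/dt + dw/dt) = 2(4 + 7) = 22 cm/s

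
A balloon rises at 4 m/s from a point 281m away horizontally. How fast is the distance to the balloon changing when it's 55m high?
110√81986/40993 ≈ 0.7683 m/s

z² = 281² + y²
z = √(281² + 55²) = √81986
dz/dt = y/z · dy/dt = 55/√81986 · 4 = 110√81986/40993 ≈ 0.7683 m/s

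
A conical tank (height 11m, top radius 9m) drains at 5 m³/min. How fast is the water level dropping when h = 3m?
605/(729π) ≈ 0.2642 m/min

r/h = 9/11, so r = (9/11)h
V = (1/3)πr²h = (1/3)π((9/11)h)²h = (27/121)πh³
dV/dh = (81/121)πh²
dh/dt = (dV/dt)/(dV/dh) = -5/((81/121)π·3²) = -605/(729π) m/min
The level is dropping at 605/(729π) ≈ 0.2642 m/min.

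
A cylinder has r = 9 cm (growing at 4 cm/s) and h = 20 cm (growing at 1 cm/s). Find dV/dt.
1521π cm³/s

V = πr²h
dV/dt = 2πrh·dr/dt + πr²·dh/dt
= 2π(9)(20)(4) + π(9)²(1)
= 1521π cm³/s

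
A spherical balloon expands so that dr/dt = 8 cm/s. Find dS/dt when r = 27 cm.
1728π cm²/s

S = 4πr²
dS/dt = dS/dr · dr/dt = 8πr · 8
At r = 27: dS/dt = 1728π cm²/s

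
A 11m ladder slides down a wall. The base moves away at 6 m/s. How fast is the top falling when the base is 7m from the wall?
7√2/2 ≈ 4.95 m/s

x² + y² = 11²
2x·dx/dt + 2y·dy/dt = 0
dy/dt = -x/y · dx/dt = -7/(6√2) · 6 = -7√2/2 m/s
The top is descending at 7√2/2 ≈ 4.95 m/s.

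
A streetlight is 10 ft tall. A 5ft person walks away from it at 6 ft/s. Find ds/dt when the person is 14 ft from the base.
6 ft/s

By similar triangles: 10/(x+s) = 5/s
Solving: s = 5x/5
ds/dt = 5/5 · dx/dt = 1 · 6 = 6 ft/s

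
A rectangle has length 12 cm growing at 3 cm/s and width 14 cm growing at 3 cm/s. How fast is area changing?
78 cm²/s

A = lw
dA/dt = w·dl/dt + l·dw/dt = 14·3 + 12·3 = 78 cm²/s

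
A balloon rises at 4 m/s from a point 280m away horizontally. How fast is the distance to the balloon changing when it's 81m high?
324√84961/84961 ≈ 1.112 m/s

z² = 280² + y²
z = √(280² + 81²) = √84961
dz/dt = y/z · dy/dt = 81/√84961 · 4 = 324√84961/84961 ≈ 1.112 m/s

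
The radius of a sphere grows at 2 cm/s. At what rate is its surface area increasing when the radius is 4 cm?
64π cm²/s

S = 4πr²
dS/dt = dS/dr · dr/dt = 8πr · 2
At r = 4: dS/dt = 64π cm²/s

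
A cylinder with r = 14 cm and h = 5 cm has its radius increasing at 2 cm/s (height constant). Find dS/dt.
132π cm²/s

S = 2πrh + 2πr² (lateral + bases)
dS/dt = (2πh + 4πr)·dr/dt = (2π·5 + 4π·14)·2
= 132π cm²/s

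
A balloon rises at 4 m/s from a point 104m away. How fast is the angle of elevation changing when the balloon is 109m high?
0.018328 rad/s

tan(θ) = y/104
sec²(θ) · dθ/dt = (1/104) · dy/dt
dθ/dt = cos²(θ)/104 · 4 = 104/(104² + 109²) · 4
dθ/dt = 0.018328 rad/s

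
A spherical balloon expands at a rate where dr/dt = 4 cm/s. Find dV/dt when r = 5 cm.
400π cm³/s

V = (4/3)πr³
dV/dt = dV/dr · dr/dt = 4πr² · 4
At r = 5: dV/dt = 400π cm³/s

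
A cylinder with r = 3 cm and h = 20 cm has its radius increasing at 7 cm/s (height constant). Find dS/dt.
364π cm²/s

S = 2πrh + 2πr² (lateral + bases)
dS/dt = (2πh + 4πr)·dr/dt = (2π·20 + 4π·3)·7
= 364π cm²/s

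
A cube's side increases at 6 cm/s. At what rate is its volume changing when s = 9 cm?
1458 cm³/s

V = s³
dV/dt = 3s² · ds/dt = 3·9²·6 = 1458 cm³/s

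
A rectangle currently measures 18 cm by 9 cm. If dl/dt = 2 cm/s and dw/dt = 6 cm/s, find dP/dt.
16 cm/s

P = 2(l + w)
dP/dt = 2(dl/dt + dw/dt) = 2(2 + 6) = 16 cm/s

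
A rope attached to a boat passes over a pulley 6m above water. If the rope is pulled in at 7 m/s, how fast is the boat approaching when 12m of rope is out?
14√3/3 ≈ 8.083 m/s

rope² = x² + 6²
x = √(12² - 6²) = 6√3
dx/dt = (rope/x) · d(rope)/dt = (12/(6√3)) · (-7) = -14√3/3 m/s
The boat approaches at 14√3/3 ≈ 8.083 m/s.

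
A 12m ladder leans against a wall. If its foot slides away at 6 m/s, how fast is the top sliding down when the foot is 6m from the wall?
2√3 ≈ 3.464 m/s

x² + y² = 12²
2x·dx/dt + 2y·dy/dt = 0
dy/dt = -x/y · dx/dt = -6/(6√3) · 6 = -2√3 m/s
The top is descending at 2√3 ≈ 3.464 m/s.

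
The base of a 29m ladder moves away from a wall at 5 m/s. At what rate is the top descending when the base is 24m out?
24√265/53 ≈ 7.372 m/s

x² + y² = 29²
2x·dx/dt + 2y·dy/dt = 0
dy/dt = -x/y · dx/dt = -24/√265 · 5 = -24√265/53 m/s
The top is descending at 24√265/53 ≈ 7.372 m/s.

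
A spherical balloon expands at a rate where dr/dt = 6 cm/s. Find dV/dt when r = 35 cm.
29400π cm³/s

V = (4/3)πr³
dV/dt = dV/dr · dr/dt = 4πr² · 6
At r = 35: dV/dt = 29400π cm³/s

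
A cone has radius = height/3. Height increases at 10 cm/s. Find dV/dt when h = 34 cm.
11560π/9 cm³/s

V = (1/3)π(h/3)²h = πh³/27
dV/dt = πh²/9 · 10
At h = 34: dV/dt = 11560π/9 cm³/s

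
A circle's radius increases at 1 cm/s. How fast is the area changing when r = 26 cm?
52π cm²/s

A = πr²
dA/dt = 2πr · dr/dt = 2π(26)(1) = 52π cm²/s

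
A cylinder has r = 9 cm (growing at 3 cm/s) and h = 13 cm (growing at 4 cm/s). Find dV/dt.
1026π cm³/s

V = πr²h
dV/dt = 2πrh·dr/dt + πr²·dh/dt
= 2π(9)(13)(3) + π(9)²(4)
= 1026π cm³/s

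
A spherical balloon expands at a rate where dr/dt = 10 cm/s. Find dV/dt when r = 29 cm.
33640π cm³/s

V = (4/3)πr³
dV/dt = dV/dr · dr/dt = 4πr² · 10
At r = 29: dV/dt = 33640π cm³/s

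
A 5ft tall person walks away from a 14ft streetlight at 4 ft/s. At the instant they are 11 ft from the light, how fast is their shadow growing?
20/9 ft/s

By similar triangles: 14/(x+s) = 5/s
Solving: s = 5x/9
ds/dt = 5/9 · dx/dt = 5/9 · 4 = 20/9 ft/s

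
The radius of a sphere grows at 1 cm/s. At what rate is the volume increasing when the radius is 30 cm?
3600π cm³/s

V = (4/3)πr³
dV/dt = dV/dr · dr/dt = 4πr² · 1
At r = 30: dV/dt = 3600π cm³/s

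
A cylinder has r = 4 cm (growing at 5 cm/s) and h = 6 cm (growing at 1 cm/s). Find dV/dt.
256π cm³/s

V = πr²h
dV/dt = 2πrh·dr/dt + πr²·dh/dt
= 2π(4)(6)(5) + π(4)²(1)
= 256π cm³/s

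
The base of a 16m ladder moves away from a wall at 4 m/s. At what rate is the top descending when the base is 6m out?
12√55/55 ≈ 1.618 m/s

x² + y² = 16²
2x·dx/dt + 2y·dy/dt = 0
dy/dt = -x/y · dx/dt = -6/(2√55) · 4 = -12√55/55 m/s
The top is descending at 12√55/55 ≈ 1.618 m/s.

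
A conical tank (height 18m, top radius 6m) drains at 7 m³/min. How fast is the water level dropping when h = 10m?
63/(100π) ≈ 0.2005 m/min

r/h = 6/18, so r = (1/3)h
V = (1/3)πr²h = (1/3)π((1/3)h)²h = (1/27)πh³
dV/dh = (1/9)πh²
dh/dt = (dV/dt)/(dV/dh) = -7/((1/9)π·10²) = -63/(100π) m/min
The level is dropping at 63/(100π) ≈ 0.2005 m/min.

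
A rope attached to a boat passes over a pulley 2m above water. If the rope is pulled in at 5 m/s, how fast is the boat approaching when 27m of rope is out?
27√29/29 ≈ 5.014 m/s

rope² = x² + 2²
x = √(27² - 2²) = 5√29
dx/dt = (rope/x) · d(rope)/dt = (27/(5√29)) · (-5) = -27√29/29 m/s
The boat approaches at 27√29/29 ≈ 5.014 m/s.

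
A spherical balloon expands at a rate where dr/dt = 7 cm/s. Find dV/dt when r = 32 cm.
28672π cm³/s

V = (4/3)πr³
dV/dt = dV/dr · dr/dt = 4πr² · 7
At r = 32: dV/dt = 28672π cm³/s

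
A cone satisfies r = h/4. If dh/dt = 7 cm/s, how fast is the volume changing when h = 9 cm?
567π/16 cm³/s

V = (1/3)π(h/4)²h = πh³/48
dV/dt = πh²/16 · 7
At h = 9: dV/dt = 567π/16 cm³/s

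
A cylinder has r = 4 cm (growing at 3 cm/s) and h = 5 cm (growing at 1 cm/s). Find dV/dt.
136π cm³/s

V = πr²h
dV/dt = 2πrh·dr/dt + πr²·dh/dt
= 2π(4)(5)(3) + π(4)²(1)
= 136π cm³/s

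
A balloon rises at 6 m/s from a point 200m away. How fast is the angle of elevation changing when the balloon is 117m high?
0.022351 rad/s

tan(θ) = y/200
sec²(θ) · dθ/dt = (1/200) · dy/dt
dθ/dt = cos²(θ)/200 · 6 = 200/(200² + 117²) · 6
dθ/dt = 0.022351 rad/s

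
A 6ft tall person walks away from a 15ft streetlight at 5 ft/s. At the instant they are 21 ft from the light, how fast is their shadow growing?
10/3 ft/s

By similar triangles: 15/(x+s) = 6/s
Solving: s = 6x/9
ds/dt = 6/9 · dx/dt = 2/3 · 5 = 10/3 ft/s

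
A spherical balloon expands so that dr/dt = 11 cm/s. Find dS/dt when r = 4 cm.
352π cm²/s

S = 4πr²
dS/dt = dS/dr · dr/dt = 8πr · 11
At r = 4: dS/dt = 352π cm²/s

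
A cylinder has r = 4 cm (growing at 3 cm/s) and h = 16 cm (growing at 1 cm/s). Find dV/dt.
400π cm³/s

V = πr²h
dV/dt = 2πrh·dr/dt + πr²·dh/dt
= 2π(4)(16)(3) + π(4)²(1)
= 400π cm³/s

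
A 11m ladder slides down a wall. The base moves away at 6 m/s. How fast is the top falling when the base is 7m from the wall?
7√2/2 ≈ 4.95 m/s

x² + y² = 11²
2x·dx/dt + 2y·dy/dt = 0
dy/dt = -x/y · dx/dt = -7/(6√2) · 6 = -7√2/2 m/s
The top is descending at 7√2/2 ≈ 4.95 m/s.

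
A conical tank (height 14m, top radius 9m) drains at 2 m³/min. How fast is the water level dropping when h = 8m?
49/(648π) ≈ 0.02407 m/min

r/h = 9/14, so r = (9/14)h
V = (1/3)πr²h = (1/3)π((9/14)h)²h = (27/196)πh³
dV/dh = (81/196)πh²
dh/dt = (dV/dt)/(dV/dh) = -2/((81/196)π·8²) = -49/(648π) m/min
The level is dropping at 49/(648π) ≈ 0.02407 m/min.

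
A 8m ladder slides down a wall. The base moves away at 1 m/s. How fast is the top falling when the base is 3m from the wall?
3√55/55 ≈ 0.4045 m/s

x² + y² = 8²
2x·dx/dt + 2y·dy/dt = 0
dy/dt = -x/y · dx/dt = -3/√55 · 1 = -3√55/55 m/s
The top is descending at 3√55/55 ≈ 0.4045 m/s.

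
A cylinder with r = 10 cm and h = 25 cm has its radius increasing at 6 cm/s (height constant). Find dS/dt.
540π cm²/s

S = 2πrh + 2πr² (lateral + bases)
dS/dt = (2πh + 4πr)·dr/dt = (2π·25 + 4π·10)·6
= 540π cm²/s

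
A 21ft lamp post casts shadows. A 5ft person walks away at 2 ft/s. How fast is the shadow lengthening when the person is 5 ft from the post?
5/8 ft/s

By similar triangles: 21/(x+s) = 5/s
Solving: s = 5x/16
ds/dt = 5/16 · dx/dt = 5/16 · 2 = 5/8 ft/s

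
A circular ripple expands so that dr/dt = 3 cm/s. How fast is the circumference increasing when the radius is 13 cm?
6π cm/s

C = 2πr
dC/dt = 2π · dr/dt = 2π · 3 = 6π cm/s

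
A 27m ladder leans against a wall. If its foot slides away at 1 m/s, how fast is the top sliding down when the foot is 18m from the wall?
2√5/5 ≈ 0.8944 m/s

x² + y² = 27²
2x·dx/dt + 2y·dy/dt = 0
dy/dt = -x/y · dx/dt = -18/(9√5) · 1 = -2√5/5 m/s
The top is descending at 2√5/5 ≈ 0.8944 m/s.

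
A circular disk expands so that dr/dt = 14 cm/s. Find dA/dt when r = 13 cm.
364π cm²/s

A = πr²
dA/dt = 2πr · dr/dt = 2π(13)(14) = 364π cm²/s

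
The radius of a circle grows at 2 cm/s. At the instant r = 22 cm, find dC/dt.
4π cm/s

C = 2πr
dC/dt = 2π · dr/dt = 2π · 2 = 4π cm/s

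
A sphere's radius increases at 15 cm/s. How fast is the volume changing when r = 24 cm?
34560π cm³/s

V = (4/3)πr³
dV/dt = dV/dr · dr/dt = 4πr² · 15
At r = 24: dV/dt = 34560π cm³/s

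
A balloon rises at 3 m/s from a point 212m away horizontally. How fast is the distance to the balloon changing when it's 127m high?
381√61073/61073 ≈ 1.542 m/s

z² = 212² + y²
z = √(212² + 127²) = √61073
dz/dt = y/z · dy/dt = 127/√61073 · 3 = 381√61073/61073 ≈ 1.542 m/s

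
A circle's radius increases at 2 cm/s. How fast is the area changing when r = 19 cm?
76π cm²/s

A = πr²
dA/dt = 2πr · dr/dt = 2π(19)(2) = 76π cm²/s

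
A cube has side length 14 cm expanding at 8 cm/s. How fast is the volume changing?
4704 cm³/s

V = s³
dV/dt = 3s² · ds/dt = 3·14²·8 = 4704 cm³/s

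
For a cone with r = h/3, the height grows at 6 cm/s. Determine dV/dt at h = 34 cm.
2312π/3 cm³/s

V = (1/3)π(h/3)²h = πh³/27
dV/dt = πh²/9 · 6
At h = 34: dV/dt = 2312π/3 cm³/s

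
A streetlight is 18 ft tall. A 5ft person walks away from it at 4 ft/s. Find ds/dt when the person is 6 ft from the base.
20/13 ft/s

By similar triangles: 18/(x+s) = 5/s
Solving: s = 5x/13
ds/dt = 5/13 · dx/dt = 5/13 · 4 = 20/13 ft/s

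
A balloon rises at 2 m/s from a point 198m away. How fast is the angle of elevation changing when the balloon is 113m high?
0.007619 rad/s

tan(θ) = y/198
sec²(θ) · dθ/dt = (1/198) · dy/dt
dθ/dt = cos²(θ)/198 · 2 = 198/(198² + 113²) · 2
dθ/dt = 0.007619 rad/s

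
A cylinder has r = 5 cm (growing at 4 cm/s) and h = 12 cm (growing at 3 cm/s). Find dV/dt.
555π cm³/s

V = πr²h
dV/dt = 2πrh·dr/dt + πr²·dh/dt
= 2π(5)(12)(4) + π(5)²(3)
= 555π cm³/s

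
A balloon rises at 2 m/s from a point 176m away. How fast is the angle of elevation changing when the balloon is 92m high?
0.008925 rad/s

tan(θ) = y/176
sec²(θ) · dθ/dt = (1/176) · dy/dt
dθ/dt = cos²(θ)/176 · 2 = 176/(176² + 92²) · 2
dθ/dt = 0.008925 rad/s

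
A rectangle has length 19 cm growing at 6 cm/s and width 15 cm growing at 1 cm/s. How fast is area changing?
109 cm²/s

A = lw
dA/dt = w·dl/dt + l·dw/dt = 15·6 + 19·1 = 109 cm²/s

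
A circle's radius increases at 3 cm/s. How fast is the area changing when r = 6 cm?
36π cm²/s

A = πr²
dA/dt = 2πr · dr/dt = 2π(6)(3) = 36π cm²/s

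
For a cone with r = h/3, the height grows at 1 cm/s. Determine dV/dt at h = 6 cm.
4π cm³/s

V = (1/3)π(h/3)²h = πh³/27
dV/dt = πh²/9 · 1
At h = 6: dV/dt = 4π cm³/s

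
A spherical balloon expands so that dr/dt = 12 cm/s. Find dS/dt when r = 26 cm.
2496π cm²/s

S = 4πr²
dS/dt = dS/dr · dr/dt = 8πr · 12
At r = 26: dS/dt = 2496π cm²/s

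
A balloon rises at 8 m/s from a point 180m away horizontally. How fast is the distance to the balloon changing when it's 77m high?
616√38329/38329 ≈ 3.146 m/s

z² = 180² + y²
z = √(180² + 77²) = √38329
dz/dt = y/z · dy/dt = 77/√38329 · 8 = 616√38329/38329 ≈ 3.146 m/s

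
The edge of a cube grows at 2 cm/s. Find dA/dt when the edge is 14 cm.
336 cm²/s

A = 6s²
dA/dt = 12s · ds/dt = 12·14·2 = 336 cm²/s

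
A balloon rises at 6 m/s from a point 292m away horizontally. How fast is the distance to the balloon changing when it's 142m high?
426√26357/26357 ≈ 2.624 m/s

z² = 292² + y²
z = √(292² + 142²) = 2√26357
dz/dt = y/z · dy/dt = 142/(2√26357) · 6 = 426√26357/26357 ≈ 2.624 m/s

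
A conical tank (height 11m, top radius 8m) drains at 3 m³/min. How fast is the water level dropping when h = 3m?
121/(192π) ≈ 0.2006 m/min

r/h = 8/11, so r = (8/11)h
V = (1/3)πr²h = (1/3)π((8/11)h)²h = (64/363)πh³
dV/dh = (64/121)πh²
dh/dt = (dV/dt)/(dV/dh) = -3/((64/121)π·3²) = -121/(192π) m/min
The level is dropping at 121/(192π) ≈ 0.2006 m/min.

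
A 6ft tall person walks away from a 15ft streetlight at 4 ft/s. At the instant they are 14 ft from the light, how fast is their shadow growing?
8/3 ft/s

By similar triangles: 15/(x+s) = 6/s
Solving: s = 6x/9
ds/dt = 6/9 · dx/dt = 2/3 · 4 = 8/3 ft/s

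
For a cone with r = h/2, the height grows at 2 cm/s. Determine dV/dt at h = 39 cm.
1521π/2 cm³/s

V = (1/3)π(h/2)²h = πh³/12
dV/dt = πh²/4 · 2
At h = 39: dV/dt = 1521π/2 cm³/s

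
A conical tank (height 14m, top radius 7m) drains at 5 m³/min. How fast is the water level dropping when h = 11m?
20/(121π) ≈ 0.05261 m/min

r/h = 7/14, so r = (1/2)h
V = (1/3)πr²h = (1/3)π((1/2)h)²h = (1/12)πh³
dV/dh = (1/4)πh²
dh/dt = (dV/dt)/(dV/dh) = -5/((1/4)π·11²) = -20/(121π) m/min
The level is dropping at 20/(121π) ≈ 0.05261 m/min.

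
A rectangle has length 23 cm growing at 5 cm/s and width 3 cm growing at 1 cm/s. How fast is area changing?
38 cm²/s

A = lw
dA/dt = w·dl/dt + l·dw/dt = 3·5 + 23·1 = 38 cm²/s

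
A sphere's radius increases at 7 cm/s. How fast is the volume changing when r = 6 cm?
1008π cm³/s

V = (4/3)πr³
dV/dt = dV/dr · dr/dt = 4πr² · 7
At r = 6: dV/dt = 1008π cm³/s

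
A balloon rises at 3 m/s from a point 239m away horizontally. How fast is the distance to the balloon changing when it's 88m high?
264√64865/64865 ≈ 1.037 m/s

z² = 239² + y²
z = √(239² + 88²) = √64865
dz/dt = y/z · dy/dt = 88/√64865 · 3 = 264√64865/64865 ≈ 1.037 m/s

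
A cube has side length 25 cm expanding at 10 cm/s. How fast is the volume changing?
18750 cm³/s

V = s³
dV/dt = 3s² · ds/dt = 3·25²·10 = 18750 cm³/s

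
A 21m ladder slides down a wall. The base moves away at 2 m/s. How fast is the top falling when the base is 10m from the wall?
20√341/341 ≈ 1.083 m/s

x² + y² = 21²
2x·dx/dt + 2y·dy/dt = 0
dy/dt = -x/y · dx/dt = -10/√341 · 2 = -20√341/341 m/s
The top is descending at 20√341/341 ≈ 1.083 m/s.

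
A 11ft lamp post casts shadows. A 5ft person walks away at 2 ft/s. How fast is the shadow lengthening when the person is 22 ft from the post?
5/3 ft/s

By similar triangles: 11/(x+s) = 5/s
Solving: s = 5x/6
ds/dt = 5/6 · dx/dt = 5/6 · 2 = 5/3 ft/s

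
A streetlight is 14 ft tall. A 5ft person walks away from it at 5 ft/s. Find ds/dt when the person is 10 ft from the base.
25/9 ft/s

By similar triangles: 14/(x+s) = 5/s
Solving: s = 5x/9
ds/dt = 5/9 · dx/dt = 5/9 · 5 = 25/9 ft/s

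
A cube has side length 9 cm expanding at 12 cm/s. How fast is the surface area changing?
1296 cm²/s

A = 6s²
dA/dt = 12s · ds/dt = 12·9·12 = 1296 cm²/s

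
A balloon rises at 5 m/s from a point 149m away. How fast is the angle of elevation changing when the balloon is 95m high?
0.023858 rad/s

tan(θ) = y/149
sec²(θ) · dθ/dt = (1/149) · dy/dt
dθ/dt = cos²(θ)/149 · 5 = 149/(149² + 95²) · 5
dθ/dt = 0.023858 rad/s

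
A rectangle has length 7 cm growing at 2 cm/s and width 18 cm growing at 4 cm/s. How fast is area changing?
64 cm²/s

A = lw
dA/dt = w·dl/dt + l·dw/dt = 18·2 + 7·4 = 64 cm²/s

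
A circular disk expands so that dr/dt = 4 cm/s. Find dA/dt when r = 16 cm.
128π cm²/s

A = πr²
dA/dt = 2πr · dr/dt = 2π(16)(4) = 128π cm²/s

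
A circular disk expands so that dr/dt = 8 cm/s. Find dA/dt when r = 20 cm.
320π cm²/s

A = πr²
dA/dt = 2πr · dr/dt = 2π(20)(8) = 320π cm²/s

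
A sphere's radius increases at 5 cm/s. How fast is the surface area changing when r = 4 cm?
160π cm²/s

S = 4πr²
dS/dt = dS/dr · dr/dt = 8πr · 5
At r = 4: dS/dt = 160π cm²/s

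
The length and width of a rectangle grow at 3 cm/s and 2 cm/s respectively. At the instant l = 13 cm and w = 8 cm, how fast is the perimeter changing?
10 cm/s

P = 2(l + w)
dP/dt = 2(dl/dt + dw/dt) = 2(3 + 2) = 10 cm/s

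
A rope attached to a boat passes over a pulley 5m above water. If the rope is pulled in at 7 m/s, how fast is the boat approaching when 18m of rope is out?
126√299/299 ≈ 7.287 m/s

rope² = x² + 5²
x = √(18² - 5²) = √299
dx/dt = (rope/x) · d(rope)/dt = (18/√299) · (-7) = -126√299/299 m/s
The boat approaches at 126√299/299 ≈ 7.287 m/s.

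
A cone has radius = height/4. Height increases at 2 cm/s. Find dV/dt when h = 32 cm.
128π cm³/s

V = (1/3)π(h/4)²h = πh³/48
dV/dt = πh²/16 · 2
At h = 32: dV/dt = 128π cm³/s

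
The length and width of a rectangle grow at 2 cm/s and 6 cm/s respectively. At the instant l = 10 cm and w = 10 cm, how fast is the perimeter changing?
16 cm/s

P = 2(l + w)
dP/dt = 2(dl/dt + dw/dt) = 2(2 + 6) = 16 cm/s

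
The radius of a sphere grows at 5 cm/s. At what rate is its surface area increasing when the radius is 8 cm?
320π cm²/s

S = 4πr²
dS/dt = dS/dr · dr/dt = 8πr · 5
At r = 8: dS/dt = 320π cm²/s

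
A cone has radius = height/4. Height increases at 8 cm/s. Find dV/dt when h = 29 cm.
841π/2 cm³/s

V = (1/3)π(h/4)²h = πh³/48
dV/dt = πh²/16 · 8
At h = 29: dV/dt = 841π/2 cm³/s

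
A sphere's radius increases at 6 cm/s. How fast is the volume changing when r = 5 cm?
600π cm³/s

V = (4/3)πr³
dV/dt = dV/dr · dr/dt = 4πr² · 6
At r = 5: dV/dt = 600π cm³/s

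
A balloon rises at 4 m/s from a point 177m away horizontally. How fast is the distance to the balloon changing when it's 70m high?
280√36229/36229 ≈ 1.471 m/s

z² = 177² + y²
z = √(177² + 70²) = √36229
dz/dt = y/z · dy/dt = 70/√36229 · 4 = 280√36229/36229 ≈ 1.471 m/s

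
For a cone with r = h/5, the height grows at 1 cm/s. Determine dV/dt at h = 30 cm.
36π cm³/s

V = (1/3)π(h/5)²h = πh³/75
dV/dt = πh²/25 · 1
At h = 30: dV/dt = 36π cm³/s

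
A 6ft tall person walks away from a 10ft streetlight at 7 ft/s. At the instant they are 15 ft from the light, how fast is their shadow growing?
21/2 ft/s

By similar triangles: 10/(x+s) = 6/s
Solving: s = 6x/4
ds/dt = 6/4 · dx/dt = 3/2 · 7 = 21/2 ft/s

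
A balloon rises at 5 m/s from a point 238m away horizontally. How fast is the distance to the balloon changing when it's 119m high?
√5 ≈ 2.236 m/s

z² = 238² + y²
z = √(238² + 119²) = 119√5
dz/dt = y/z · dy/dt = 119/(119√5) · 5 = √5 ≈ 2.236 m/s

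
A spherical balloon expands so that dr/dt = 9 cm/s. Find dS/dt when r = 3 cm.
216π cm²/s

S = 4πr²
dS/dt = dS/dr · dr/dt = 8πr · 9
At r = 3: dS/dt = 216π cm²/s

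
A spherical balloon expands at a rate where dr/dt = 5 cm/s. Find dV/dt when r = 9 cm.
1620π cm³/s

V = (4/3)πr³
dV/dt = dV/dr · dr/dt = 4πr² · 5
At r = 9: dV/dt = 1620π cm³/s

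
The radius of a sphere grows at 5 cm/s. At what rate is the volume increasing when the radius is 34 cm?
23120π cm³/s

V = (4/3)πr³
dV/dt = dV/dr · dr/dt = 4πr² · 5
At r = 34: dV/dt = 23120π cm³/s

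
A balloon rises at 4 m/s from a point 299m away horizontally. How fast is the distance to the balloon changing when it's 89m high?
178√97322/48661 ≈ 1.141 m/s

z² = 299² + y²
z = √(299² + 89²) = √97322
dz/dt = y/z · dy/dt = 89/√97322 · 4 = 178√97322/48661 ≈ 1.141 m/s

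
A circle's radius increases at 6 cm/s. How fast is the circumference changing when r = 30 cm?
12π cm/s

C = 2πr
dC/dt = 2π · dr/dt = 2π · 6 = 12π cm/s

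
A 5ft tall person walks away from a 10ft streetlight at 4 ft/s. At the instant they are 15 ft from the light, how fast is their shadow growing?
4 ft/s

By similar triangles: 10/(x+s) = 5/s
Solving: s = 5x/5
ds/dt = 5/5 · dx/dt = 1 · 4 = 4 ft/s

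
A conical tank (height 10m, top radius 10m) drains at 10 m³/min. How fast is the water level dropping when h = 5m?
2/(5π) ≈ 0.1273 m/min

r/h = 10/10, so r = h
V = (1/3)πr²h = (1/3)π(h)²h = (1/3)πh³
dV/dh = πh²
dh/dt = (dV/dt)/(dV/dh) = -10/(π·5²) = -2/(5π) m/min
The level is dropping at 2/(5π) ≈ 0.1273 m/min.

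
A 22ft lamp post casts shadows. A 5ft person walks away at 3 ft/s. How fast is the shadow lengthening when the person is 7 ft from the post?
15/17 ft/s

By similar triangles: 22/(x+s) = 5/s
Solving: s = 5x/17
ds/dt = 5/17 · dx/dt = 5/17 · 3 = 15/17 ft/s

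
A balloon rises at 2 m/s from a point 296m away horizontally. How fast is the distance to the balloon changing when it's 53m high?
106√3617/18085 ≈ 0.3525 m/s

z² = 296² + y²
z = √(296² + 53²) = 5√3617
dz/dt = y/z · dy/dt = 53/(5√3617) · 2 = 106√3617/18085 ≈ 0.3525 m/s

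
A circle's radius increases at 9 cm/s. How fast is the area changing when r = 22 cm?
396π cm²/s

A = πr²
dA/dt = 2πr · dr/dt = 2π(22)(9) = 396π cm²/s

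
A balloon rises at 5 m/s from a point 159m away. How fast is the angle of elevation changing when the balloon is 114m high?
0.02077 rad/s

tan(θ) = y/159
sec²(θ) · dθ/dt = (1/159) · dy/dt
dθ/dt = cos²(θ)/159 · 5 = 159/(159² + 114²) · 5
dθ/dt = 0.02077 rad/s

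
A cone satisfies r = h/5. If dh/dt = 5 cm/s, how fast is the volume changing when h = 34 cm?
1156π/5 cm³/s

V = (1/3)π(h/5)²h = πh³/75
dV/dt = πh²/25 · 5
At h = 34: dV/dt = 1156π/5 cm³/s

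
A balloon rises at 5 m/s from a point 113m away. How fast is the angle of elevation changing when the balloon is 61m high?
0.034263 rad/s

tan(θ) = y/113
sec²(θ) · dθ/dt = (1/113) · dy/dt
dθ/dt = cos²(θ)/113 · 5 = 113/(113² + 61²) · 5
dθ/dt = 0.034263 rad/s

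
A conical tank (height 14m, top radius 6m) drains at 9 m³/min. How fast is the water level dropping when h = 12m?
49/(144π) ≈ 0.1083 m/min

r/h = 6/14, so r = (3/7)h
V = (1/3)πr²h = (1/3)π((3/7)h)²h = (3/49)πh³
dV/dh = (9/49)πh²
dh/dt = (dV/dt)/(dV/dh) = -9/((9/49)π·12²) = -49/(144π) m/min
The level is dropping at 49/(144π) ≈ 0.1083 m/min.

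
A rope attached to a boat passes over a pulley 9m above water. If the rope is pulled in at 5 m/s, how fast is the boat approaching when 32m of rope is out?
160√943/943 ≈ 5.21 m/s

rope² = x² + 9²
x = √(32² - 9²) = √943
dx/dt = (rope/x) · d(rope)/dt = (32/√943) · (-5) = -160√943/943 m/s
The boat approaches at 160√943/943 ≈ 5.21 m/s.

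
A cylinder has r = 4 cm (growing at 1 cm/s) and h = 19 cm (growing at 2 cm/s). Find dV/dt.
184π cm³/s

V = πr²h
dV/dt = 2πrh·dr/dt + πr²·dh/dt
= 2π(4)(19)(1) + π(4)²(2)
= 184π cm³/s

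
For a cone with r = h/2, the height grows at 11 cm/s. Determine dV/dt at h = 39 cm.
16731π/4 cm³/s

V = (1/3)π(h/2)²h = πh³/12
dV/dt = πh²/4 · 11
At h = 39: dV/dt = 16731π/4 cm³/s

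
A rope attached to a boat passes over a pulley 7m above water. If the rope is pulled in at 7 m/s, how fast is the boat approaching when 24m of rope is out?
168√527/527 ≈ 7.318 m/s

rope² = x² + 7²
x = √(24² - 7²) = √527
dx/dt = (rope/x) · d(rope)/dt = (24/√527) · (-7) = -168√527/527 m/s
The boat approaches at 168√527/527 ≈ 7.318 m/s.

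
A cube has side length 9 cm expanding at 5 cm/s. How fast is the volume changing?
1215 cm³/s

V = s³
dV/dt = 3s² · ds/dt = 3·9²·5 = 1215 cm³/s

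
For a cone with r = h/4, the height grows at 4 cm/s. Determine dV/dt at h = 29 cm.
841π/4 cm³/s

V = (1/3)π(h/4)²h = πh³/48
dV/dt = πh²/16 · 4
At h = 29: dV/dt = 841π/4 cm³/s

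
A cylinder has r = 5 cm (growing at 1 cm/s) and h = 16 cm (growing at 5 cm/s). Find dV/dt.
285π cm³/s

V = πr²h
dV/dt = 2πrh·dr/dt + πr²·dh/dt
= 2π(5)(16)(1) + π(5)²(5)
= 285π cm³/s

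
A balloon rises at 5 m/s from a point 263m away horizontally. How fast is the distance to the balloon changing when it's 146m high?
146√90485/18097 ≈ 2.427 m/s

z² = 263² + y²
z = √(263² + 146²) = √90485
dz/dt = y/z · dy/dt = 146/√90485 · 5 = 146√90485/18097 ≈ 2.427 m/s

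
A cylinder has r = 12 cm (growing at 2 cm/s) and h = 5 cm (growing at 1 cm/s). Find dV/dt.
384π cm³/s

V = πr²h
dV/dt = 2πrh·dr/dt + πr²·dh/dt
= 2π(12)(5)(2) + π(12)²(1)
= 384π cm³/s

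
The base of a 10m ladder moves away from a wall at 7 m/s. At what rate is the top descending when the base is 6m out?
21/4 = 5.25 m/s

x² + y² = 10²
2x·dx/dt + 2y·dy/dt = 0
dy/dt = -x/y · dx/dt = -6/8 · 7 = -21/4 m/s
The top is descending at 21/4 = 5.25 m/s.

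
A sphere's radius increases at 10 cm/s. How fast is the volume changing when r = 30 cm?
36000π cm³/s

V = (4/3)πr³
dV/dt = dV/dr · dr/dt = 4πr² · 10
At r = 30: dV/dt = 36000π cm³/s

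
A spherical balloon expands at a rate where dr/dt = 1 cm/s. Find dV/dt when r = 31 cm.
3844π cm³/s

V = (4/3)πr³
dV/dt = dV/dr · dr/dt = 4πr² · 1
At r = 31: dV/dt = 3844π cm³/s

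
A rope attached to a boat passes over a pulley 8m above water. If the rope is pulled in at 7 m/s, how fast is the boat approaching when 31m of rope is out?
217√897/897 ≈ 7.245 m/s

rope² = x² + 8²
x = √(31² - 8²) = √897
dx/dt = (rope/x) · d(rope)/dt = (31/√897) · (-7) = -217√897/897 m/s
The boat approaches at 217√897/897 ≈ 7.245 m/s.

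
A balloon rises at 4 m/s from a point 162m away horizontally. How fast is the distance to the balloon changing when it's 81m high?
4√5/5 ≈ 1.789 m/s

z² = 162² + y²
z = √(162² + 81²) = 81√5
dz/dt = y/z · dy/dt = 81/(81√5) · 4 = 4√5/5 ≈ 1.789 m/s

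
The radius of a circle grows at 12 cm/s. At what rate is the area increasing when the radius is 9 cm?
216π cm²/s

A = πr²
dA/dt = 2πr · dr/dt = 2π(9)(12) = 216π cm²/s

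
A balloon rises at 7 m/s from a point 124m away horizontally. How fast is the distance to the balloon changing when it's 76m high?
133√1322/1322 ≈ 3.658 m/s

z² = 124² + y²
z = √(124² + 76²) = 4√1322
dz/dt = y/z · dy/dt = 76/(4√1322) · 7 = 133√1322/1322 ≈ 3.658 m/s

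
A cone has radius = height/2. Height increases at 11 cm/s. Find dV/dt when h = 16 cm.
704π cm³/s

V = (1/3)π(h/2)²h = πh³/12
dV/dt = πh²/4 · 11
At h = 16: dV/dt = 704π cm³/s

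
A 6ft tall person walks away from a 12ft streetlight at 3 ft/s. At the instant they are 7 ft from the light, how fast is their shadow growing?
3 ft/s

By similar triangles: 12/(x+s) = 6/s
Solving: s = 6x/6
ds/dt = 6/6 · dx/dt = 1 · 3 = 3 ft/s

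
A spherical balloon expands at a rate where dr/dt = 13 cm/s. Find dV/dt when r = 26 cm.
35152π cm³/s

V = (4/3)πr³
dV/dt = dV/dr · dr/dt = 4πr² · 13
At r = 26: dV/dt = 35152π cm³/s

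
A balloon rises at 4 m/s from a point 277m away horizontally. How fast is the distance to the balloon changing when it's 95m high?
190√85754/42877 ≈ 1.298 m/s

z² = 277² + y²
z = √(277² + 95²) = √85754
dz/dt = y/z · dy/dt = 95/√85754 · 4 = 190√85754/42877 ≈ 1.298 m/s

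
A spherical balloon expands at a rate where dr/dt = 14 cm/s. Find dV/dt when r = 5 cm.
1400π cm³/s

V = (4/3)πr³
dV/dt = dV/dr · dr/dt = 4πr² · 14
At r = 5: dV/dt = 1400π cm³/s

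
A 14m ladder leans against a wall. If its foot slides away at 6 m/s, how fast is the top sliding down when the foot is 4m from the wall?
4√5/5 ≈ 1.789 m/s

x² + y² = 14²
2x·dx/dt + 2y·dy/dt = 0
dy/dt = -x/y · dx/dt = -4/(6√5) · 6 = -4√5/5 m/s
The top is descending at 4√5/5 ≈ 1.789 m/s.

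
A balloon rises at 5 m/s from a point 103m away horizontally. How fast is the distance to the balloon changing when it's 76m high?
76√16385/3277 ≈ 2.969 m/s

z² = 103² + y²
z = √(103² + 76²) = √16385
dz/dt = y/z · dy/dt = 76/√16385 · 5 = 76√16385/3277 ≈ 2.969 m/s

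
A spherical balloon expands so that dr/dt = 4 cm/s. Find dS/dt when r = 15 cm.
480π cm²/s

S = 4πr²
dS/dt = dS/dr · dr/dt = 8πr · 4
At r = 15: dS/dt = 480π cm²/s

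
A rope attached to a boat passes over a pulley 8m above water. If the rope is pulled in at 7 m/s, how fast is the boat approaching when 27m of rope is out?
27√665/95 ≈ 7.329 m/s

rope² = x² + 8²
x = √(27² - 8²) = √665
dx/dt = (rope/x) · d(rope)/dt = (27/√665) · (-7) = -27√665/95 m/s
The boat approaches at 27√665/95 ≈ 7.329 m/s.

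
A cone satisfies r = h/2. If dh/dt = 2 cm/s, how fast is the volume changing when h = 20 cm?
200π cm³/s

V = (1/3)π(h/2)²h = πh³/12
dV/dt = πh²/4 · 2
At h = 20: dV/dt = 200π cm³/s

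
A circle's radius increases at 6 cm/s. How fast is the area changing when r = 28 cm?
336π cm²/s

A = πr²
dA/dt = 2πr · dr/dt = 2π(28)(6) = 336π cm²/s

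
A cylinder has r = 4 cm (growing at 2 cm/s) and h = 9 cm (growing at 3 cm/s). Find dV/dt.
192π cm³/s

V = πr²h
dV/dt = 2πrh·dr/dt + πr²·dh/dt
= 2π(4)(9)(2) + π(4)²(3)
= 192π cm³/s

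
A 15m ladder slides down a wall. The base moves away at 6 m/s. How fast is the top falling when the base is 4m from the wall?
24√209/209 ≈ 1.66 m/s

x² + y² = 15²
2x·dx/dt + 2y·dy/dt = 0
dy/dt = -x/y · dx/dt = -4/√209 · 6 = -24√209/209 m/s
The top is descending at 24√209/209 ≈ 1.66 m/s.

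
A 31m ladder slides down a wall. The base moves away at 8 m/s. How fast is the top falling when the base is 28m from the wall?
224√177/177 ≈ 16.84 m/s

x² + y² = 31²
2x·dx/dt + 2y·dy/dt = 0
dy/dt = -x/y · dx/dt = -28/√177 · 8 = -224√177/177 m/s
The top is descending at 224√177/177 ≈ 16.84 m/s.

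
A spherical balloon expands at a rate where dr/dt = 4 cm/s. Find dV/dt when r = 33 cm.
17424π cm³/s

V = (4/3)πr³
dV/dt = dV/dr · dr/dt = 4πr² · 4
At r = 33: dV/dt = 17424π cm³/s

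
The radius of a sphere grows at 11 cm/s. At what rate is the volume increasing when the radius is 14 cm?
8624π cm³/s

V = (4/3)πr³
dV/dt = dV/dr · dr/dt = 4πr² · 11
At r = 14: dV/dt = 8624π cm³/s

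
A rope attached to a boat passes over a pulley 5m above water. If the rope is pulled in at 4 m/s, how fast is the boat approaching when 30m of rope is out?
24√35/35 ≈ 4.057 m/s

rope² = x² + 5²
x = √(30² - 5²) = 5√35
dx/dt = (rope/x) · d(rope)/dt = (30/(5√35)) · (-4) = -24√35/35 m/s
The boat approaches at 24√35/35 ≈ 4.057 m/s.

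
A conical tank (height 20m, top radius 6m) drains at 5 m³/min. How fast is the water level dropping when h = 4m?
125/(36π) ≈ 1.105 m/min

r/h = 6/20, so r = (3/10)h
V = (1/3)πr²h = (1/3)π((3/10)h)²h = (3/100)πh³
dV/dh = (9/100)πh²
dh/dt = (dV/dt)/(dV/dh) = -5/((9/100)π·4²) = -125/(36π) m/min
The level is dropping at 125/(36π) ≈ 1.105 m/min.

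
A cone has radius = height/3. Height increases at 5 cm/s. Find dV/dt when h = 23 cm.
2645π/9 cm³/s

V = (1/3)π(h/3)²h = πh³/27
dV/dt = πh²/9 · 5
At h = 23: dV/dt = 2645π/9 cm³/s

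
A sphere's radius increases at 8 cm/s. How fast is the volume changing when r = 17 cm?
9248π cm³/s

V = (4/3)πr³
dV/dt = dV/dr · dr/dt = 4πr² · 8
At r = 17: dV/dt = 9248π cm³/s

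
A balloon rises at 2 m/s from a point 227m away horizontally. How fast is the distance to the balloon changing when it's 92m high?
184√59993/59993 ≈ 0.7512 m/s

z² = 227² + y²
z = √(227² + 92²) = √59993
dz/dt = y/z · dy/dt = 92/√59993 · 2 = 184√59993/59993 ≈ 0.7512 m/s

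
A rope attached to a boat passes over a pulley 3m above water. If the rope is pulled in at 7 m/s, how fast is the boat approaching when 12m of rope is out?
28√15/15 ≈ 7.23 m/s

rope² = x² + 3²
x = √(12² - 3²) = 3√15
dx/dt = (rope/x) · d(rope)/dt = (12/(3√15)) · (-7) = -28√15/15 m/s
The boat approaches at 28√15/15 ≈ 7.23 m/s.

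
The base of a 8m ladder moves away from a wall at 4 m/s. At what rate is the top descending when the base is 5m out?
20√39/39 ≈ 3.203 m/s

x² + y² = 8²
2x·dx/dt + 2y·dy/dt = 0
dy/dt = -x/y · dx/dt = -5/√39 · 4 = -20√39/39 m/s
The top is descending at 20√39/39 ≈ 3.203 m/s.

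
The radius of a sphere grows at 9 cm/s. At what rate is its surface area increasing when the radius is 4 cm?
288π cm²/s

S = 4πr²
dS/dt = dS/dr · dr/dt = 8πr · 9
At r = 4: dS/dt = 288π cm²/s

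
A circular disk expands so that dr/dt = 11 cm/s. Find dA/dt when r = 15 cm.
330π cm²/s

A = πr²
dA/dt = 2πr · dr/dt = 2π(15)(11) = 330π cm²/s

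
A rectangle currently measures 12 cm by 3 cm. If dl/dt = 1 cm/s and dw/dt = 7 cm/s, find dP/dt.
16 cm/s

P = 2(l + w)
dP/dt = 2(dl/dt + dw/dt) = 2(1 + 7) = 16 cm/s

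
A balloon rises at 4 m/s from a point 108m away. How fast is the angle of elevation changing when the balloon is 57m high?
0.028968 rad/s

tan(θ) = y/108
sec²(θ) · dθ/dt = (1/108) · dy/dt
dθ/dt = cos²(θ)/108 · 4 = 108/(108² + 57²) · 4
dθ/dt = 0.028968 rad/s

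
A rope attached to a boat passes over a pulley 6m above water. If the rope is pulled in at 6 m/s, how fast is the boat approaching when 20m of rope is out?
60√91/91 ≈ 6.29 m/s

rope² = x² + 6²
x = √(20² - 6²) = 2√91
dx/dt = (rope/x) · d(rope)/dt = (20/(2√91)) · (-6) = -60√91/91 m/s
The boat approaches at 60√91/91 ≈ 6.29 m/s.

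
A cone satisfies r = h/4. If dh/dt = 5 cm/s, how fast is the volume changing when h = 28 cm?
245π cm³/s

V = (1/3)π(h/4)²h = πh³/48
dV/dt = πh²/16 · 5
At h = 28: dV/dt = 245π cm³/s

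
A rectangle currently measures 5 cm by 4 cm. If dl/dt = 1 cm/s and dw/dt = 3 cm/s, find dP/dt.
8 cm/s

P = 2(l + w)
dP/dt = 2(dl/dt + dw/dt) = 2(1 + 3) = 8 cm/s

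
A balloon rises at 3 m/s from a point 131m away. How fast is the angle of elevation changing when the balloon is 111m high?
0.01333 rad/s

tan(θ) = y/131
sec²(θ) · dθ/dt = (1/131) · dy/dt
dθ/dt = cos²(θ)/131 · 3 = 131/(131² + 111²) · 3
dθ/dt = 0.01333 rad/s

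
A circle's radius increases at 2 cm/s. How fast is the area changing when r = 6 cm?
24π cm²/s

A = πr²
dA/dt = 2πr · dr/dt = 2π(6)(2) = 24π cm²/s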